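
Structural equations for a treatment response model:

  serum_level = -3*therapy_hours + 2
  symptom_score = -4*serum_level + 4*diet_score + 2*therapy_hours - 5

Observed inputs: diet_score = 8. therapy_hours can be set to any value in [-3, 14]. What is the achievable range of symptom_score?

Substituting into the symptom_score equation gives symptom_score = 14*therapy_hours + 19.
Linear in therapy_hours, so extremes are at the endpoints: therapy_hours = -3 gives symptom_score = -23; therapy_hours = 14 gives symptom_score = 215.

-23 to 215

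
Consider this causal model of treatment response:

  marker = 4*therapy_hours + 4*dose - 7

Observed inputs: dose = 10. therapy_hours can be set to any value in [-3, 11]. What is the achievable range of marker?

21 to 77

Substituting into the marker equation gives marker = 4*therapy_hours + 33.
Linear in therapy_hours, so extremes are at the endpoints: therapy_hours = -3 gives marker = 21; therapy_hours = 11 gives marker = 77.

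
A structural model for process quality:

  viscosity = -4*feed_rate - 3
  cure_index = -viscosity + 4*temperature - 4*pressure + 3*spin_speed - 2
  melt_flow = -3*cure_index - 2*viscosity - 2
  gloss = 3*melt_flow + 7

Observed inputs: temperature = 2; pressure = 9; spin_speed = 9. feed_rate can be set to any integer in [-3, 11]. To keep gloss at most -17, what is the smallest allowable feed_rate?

Substituting into the cure_index equation gives cure_index = 4*feed_rate.
melt_flow becomes -4*feed_rate + 4.
Substituting into the gloss equation gives gloss = -12*feed_rate + 19.
Require -12*feed_rate + 19 ≤ -17, so feed_rate ≥ 3.
The smallest integer in [-3, 11] satisfying this is 3.

feed_rate = 3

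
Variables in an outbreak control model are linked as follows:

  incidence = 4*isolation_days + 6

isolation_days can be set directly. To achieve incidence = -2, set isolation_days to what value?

isolation_days = -2

Solve 4*isolation_days + 6 = -2: isolation_days = (-2 - 6) / 4 = -2.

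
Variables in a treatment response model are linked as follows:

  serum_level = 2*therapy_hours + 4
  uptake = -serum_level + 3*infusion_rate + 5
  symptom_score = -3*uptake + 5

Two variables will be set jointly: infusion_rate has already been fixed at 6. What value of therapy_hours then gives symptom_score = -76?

therapy_hours = -4

With infusion_rate held at 6:
Substituting into the uptake equation gives uptake = -2*therapy_hours + 19.
Substituting into the symptom_score equation gives symptom_score = 6*therapy_hours - 52.
Solve 6*therapy_hours - 52 = -76: therapy_hours = (-76 + 52) / 6 = -4.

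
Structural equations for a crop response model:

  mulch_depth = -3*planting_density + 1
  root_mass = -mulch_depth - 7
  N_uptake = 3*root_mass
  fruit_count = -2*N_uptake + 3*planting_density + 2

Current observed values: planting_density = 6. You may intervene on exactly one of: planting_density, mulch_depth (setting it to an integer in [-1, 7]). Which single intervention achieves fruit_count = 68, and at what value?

set mulch_depth = 1

Intervening on planting_density: fruit_count = -15*planting_density + 50. Reaching 68 requires planting_density = -6/5, not an integer.
Intervening on mulch_depth: with other inputs at their observed values, fruit_count = 6*mulch_depth + 62. Solving for 68 gives mulch_depth = 1, within [-1, 7].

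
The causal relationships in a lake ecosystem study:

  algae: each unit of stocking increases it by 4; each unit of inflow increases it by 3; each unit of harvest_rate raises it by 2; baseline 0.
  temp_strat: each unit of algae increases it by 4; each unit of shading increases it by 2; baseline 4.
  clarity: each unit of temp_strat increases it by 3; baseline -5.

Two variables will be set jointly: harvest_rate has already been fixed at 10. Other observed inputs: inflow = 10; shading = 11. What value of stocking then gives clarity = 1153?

With harvest_rate held at 10:
Substituting into the algae equation gives algae = 4*stocking + 50.
Substituting into the temp_strat equation gives temp_strat = 16*stocking + 226.
So clarity = 48*stocking + 673.
Solve 48*stocking + 673 = 1153: stocking = (1153 - 673) / 48 = 10.

stocking = 10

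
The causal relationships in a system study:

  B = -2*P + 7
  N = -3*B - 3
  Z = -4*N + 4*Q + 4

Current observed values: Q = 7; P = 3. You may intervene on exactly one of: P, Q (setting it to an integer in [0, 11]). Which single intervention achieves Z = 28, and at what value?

Intervening on P: Z = -24*P + 128. Reaching 28 requires P = 25/6, not an integer.
Intervening on Q: with other inputs at their observed values, Z = 4*Q + 28. Solving for 28 gives Q = 0, within [0, 11].

set Q = 0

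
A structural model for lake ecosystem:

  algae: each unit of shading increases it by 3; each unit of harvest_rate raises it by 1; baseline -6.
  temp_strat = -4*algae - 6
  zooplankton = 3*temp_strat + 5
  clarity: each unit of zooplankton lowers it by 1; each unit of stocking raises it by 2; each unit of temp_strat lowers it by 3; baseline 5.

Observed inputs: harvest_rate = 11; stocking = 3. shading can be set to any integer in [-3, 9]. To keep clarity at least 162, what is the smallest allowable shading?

Substituting into the algae equation gives algae = 3*shading + 5.
Substituting into the temp_strat equation gives temp_strat = -12*shading - 26.
So zooplankton = -36*shading - 73.
clarity becomes 72*shading + 162.
Require 72*shading + 162 ≥ 162, so shading ≥ 0.
The smallest integer in [-3, 9] satisfying this is 0.

shading = 0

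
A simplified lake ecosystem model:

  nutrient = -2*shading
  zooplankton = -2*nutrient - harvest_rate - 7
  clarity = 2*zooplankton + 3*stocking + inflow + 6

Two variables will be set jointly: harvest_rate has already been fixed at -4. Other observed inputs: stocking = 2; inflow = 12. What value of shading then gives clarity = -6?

shading = -3

With harvest_rate held at -4:
Substituting into the zooplankton equation gives zooplankton = 4*shading - 3.
So clarity = 8*shading + 18.
Solve 8*shading + 18 = -6: shading = (-6 - 18) / 8 = -3.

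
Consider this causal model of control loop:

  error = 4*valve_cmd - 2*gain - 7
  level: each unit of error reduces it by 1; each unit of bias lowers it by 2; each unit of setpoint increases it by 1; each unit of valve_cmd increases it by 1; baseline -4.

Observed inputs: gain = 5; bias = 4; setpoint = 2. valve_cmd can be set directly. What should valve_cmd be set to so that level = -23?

Substituting into the error equation gives error = 4*valve_cmd - 17.
Substituting into the level equation gives level = -3*valve_cmd + 7.
Solve -3*valve_cmd + 7 = -23: valve_cmd = (-23 - 7) / -3 = 10.

valve_cmd = 10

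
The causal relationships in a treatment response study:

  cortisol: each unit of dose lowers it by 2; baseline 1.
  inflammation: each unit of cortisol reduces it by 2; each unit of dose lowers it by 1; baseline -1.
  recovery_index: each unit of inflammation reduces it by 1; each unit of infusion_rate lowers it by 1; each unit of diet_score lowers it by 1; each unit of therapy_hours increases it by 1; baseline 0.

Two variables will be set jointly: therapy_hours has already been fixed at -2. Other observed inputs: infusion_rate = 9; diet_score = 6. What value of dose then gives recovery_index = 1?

dose = -5

With therapy_hours held at -2:
Substituting into the inflammation equation gives inflammation = 3*dose - 3.
recovery_index becomes -3*dose - 14.
Solve -3*dose - 14 = 1: dose = (1 + 14) / -3 = -5.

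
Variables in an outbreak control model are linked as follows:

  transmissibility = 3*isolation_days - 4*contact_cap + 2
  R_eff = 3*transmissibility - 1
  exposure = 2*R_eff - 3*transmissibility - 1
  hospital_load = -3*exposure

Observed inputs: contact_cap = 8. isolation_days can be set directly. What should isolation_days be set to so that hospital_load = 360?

isolation_days = -3

Substituting into the transmissibility equation gives transmissibility = 3*isolation_days - 30.
Substituting into the R_eff equation gives R_eff = 9*isolation_days - 91.
This gives exposure = 9*isolation_days - 93.
So hospital_load = -27*isolation_days + 279.
Solve -27*isolation_days + 279 = 360: isolation_days = (360 - 279) / -27 = -3.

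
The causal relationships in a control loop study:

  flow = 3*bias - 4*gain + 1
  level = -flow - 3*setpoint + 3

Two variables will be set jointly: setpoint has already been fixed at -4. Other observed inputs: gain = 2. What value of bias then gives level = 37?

bias = -5

With setpoint held at -4:
Substituting into the flow equation gives flow = 3*bias - 7.
Substituting into the level equation gives level = -3*bias + 22.
Solve -3*bias + 22 = 37: bias = (37 - 22) / -3 = -5.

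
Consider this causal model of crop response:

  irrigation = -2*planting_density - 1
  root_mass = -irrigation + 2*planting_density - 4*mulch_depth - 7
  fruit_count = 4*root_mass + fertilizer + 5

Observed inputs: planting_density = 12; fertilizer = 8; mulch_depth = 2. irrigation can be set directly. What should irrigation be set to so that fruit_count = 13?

irrigation = 9

Intervening on irrigation fixes its value directly, overriding its dependence on planting_density.
Substituting into the root_mass equation gives root_mass = -irrigation + 9.
This gives fruit_count = -4*irrigation + 49.
Solve -4*irrigation + 49 = 13: irrigation = (13 - 49) / -4 = 9.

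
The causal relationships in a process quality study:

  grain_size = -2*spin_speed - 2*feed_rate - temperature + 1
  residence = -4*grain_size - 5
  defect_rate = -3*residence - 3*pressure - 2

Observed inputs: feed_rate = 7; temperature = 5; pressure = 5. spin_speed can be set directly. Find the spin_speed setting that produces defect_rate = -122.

Substituting into the grain_size equation gives grain_size = -2*spin_speed - 18.
Substituting into the residence equation gives residence = 8*spin_speed + 67.
So defect_rate = -24*spin_speed - 218.
Solve -24*spin_speed - 218 = -122: spin_speed = (-122 + 218) / -24 = -4.

spin_speed = -4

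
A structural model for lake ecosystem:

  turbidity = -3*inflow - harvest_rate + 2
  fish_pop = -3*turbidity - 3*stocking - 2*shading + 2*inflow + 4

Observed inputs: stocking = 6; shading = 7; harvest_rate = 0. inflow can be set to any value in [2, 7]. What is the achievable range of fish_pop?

-12 to 43

Substituting into the turbidity equation gives turbidity = -3*inflow + 2.
fish_pop becomes 11*inflow - 34.
Linear in inflow, so extremes are at the endpoints: inflow = 2 gives fish_pop = -12; inflow = 7 gives fish_pop = 43.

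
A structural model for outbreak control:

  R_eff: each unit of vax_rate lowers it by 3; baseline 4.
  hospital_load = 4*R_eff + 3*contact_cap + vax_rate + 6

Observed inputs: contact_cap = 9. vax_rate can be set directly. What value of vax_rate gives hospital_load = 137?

vax_rate = -8

Substituting into the hospital_load equation gives hospital_load = -11*vax_rate + 49.
Solve -11*vax_rate + 49 = 137: vax_rate = (137 - 49) / -11 = -8.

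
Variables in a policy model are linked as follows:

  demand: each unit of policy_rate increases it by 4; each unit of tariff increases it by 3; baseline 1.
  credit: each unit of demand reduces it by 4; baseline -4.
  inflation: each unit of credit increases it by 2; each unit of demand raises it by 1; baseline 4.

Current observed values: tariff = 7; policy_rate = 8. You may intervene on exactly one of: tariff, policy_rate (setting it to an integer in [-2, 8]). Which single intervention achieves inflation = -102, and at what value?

Intervening on tariff: inflation = -21*tariff - 235. Reaching -102 requires tariff = -19/3, not an integer.
Intervening on policy_rate: with other inputs at their observed values, inflation = -28*policy_rate - 158. Solving for -102 gives policy_rate = -2, within [-2, 8].

set policy_rate = -2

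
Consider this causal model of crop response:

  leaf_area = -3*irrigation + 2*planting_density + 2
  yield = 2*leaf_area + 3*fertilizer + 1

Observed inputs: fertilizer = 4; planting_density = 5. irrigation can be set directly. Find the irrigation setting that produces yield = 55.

irrigation = -3

Substituting into the leaf_area equation gives leaf_area = -3*irrigation + 12.
This gives yield = -6*irrigation + 37.
Solve -6*irrigation + 37 = 55: irrigation = (55 - 37) / -6 = -3.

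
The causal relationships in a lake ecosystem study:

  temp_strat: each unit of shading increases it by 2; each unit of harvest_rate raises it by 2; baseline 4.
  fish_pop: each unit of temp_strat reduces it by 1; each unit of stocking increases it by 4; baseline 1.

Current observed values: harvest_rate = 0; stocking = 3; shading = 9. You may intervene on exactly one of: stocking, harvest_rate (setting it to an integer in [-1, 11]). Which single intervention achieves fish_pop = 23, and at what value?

set stocking = 11

Intervening on stocking: with other inputs at their observed values, fish_pop = 4*stocking - 21. Solving for 23 gives stocking = 11, within [-1, 11].
Intervening on harvest_rate: fish_pop = -2*harvest_rate - 9. Reaching 23 requires harvest_rate = -16, outside [-1, 11].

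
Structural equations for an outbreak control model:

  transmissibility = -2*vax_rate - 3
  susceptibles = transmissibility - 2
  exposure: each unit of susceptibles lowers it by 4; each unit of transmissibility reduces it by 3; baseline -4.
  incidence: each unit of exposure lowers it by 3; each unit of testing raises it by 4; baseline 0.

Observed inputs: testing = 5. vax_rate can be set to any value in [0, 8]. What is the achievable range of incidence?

-391 to -55

Substituting into the susceptibles equation gives susceptibles = -2*vax_rate - 5.
Substituting into the exposure equation gives exposure = 14*vax_rate + 25.
Substituting into the incidence equation gives incidence = -42*vax_rate - 55.
Linear in vax_rate, so extremes are at the endpoints: vax_rate = 0 gives incidence = -55; vax_rate = 8 gives incidence = -391.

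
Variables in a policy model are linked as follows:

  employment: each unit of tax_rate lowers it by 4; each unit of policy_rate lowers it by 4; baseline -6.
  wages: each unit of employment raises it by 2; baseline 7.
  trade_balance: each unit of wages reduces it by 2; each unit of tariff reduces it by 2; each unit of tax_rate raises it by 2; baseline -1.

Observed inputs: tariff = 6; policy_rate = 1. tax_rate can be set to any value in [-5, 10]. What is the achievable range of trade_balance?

-77 to 193

Substituting into the employment equation gives employment = -4*tax_rate - 10.
This gives wages = -8*tax_rate - 13.
This gives trade_balance = 18*tax_rate + 13.
Linear in tax_rate, so extremes are at the endpoints: tax_rate = -5 gives trade_balance = -77; tax_rate = 10 gives trade_balance = 193.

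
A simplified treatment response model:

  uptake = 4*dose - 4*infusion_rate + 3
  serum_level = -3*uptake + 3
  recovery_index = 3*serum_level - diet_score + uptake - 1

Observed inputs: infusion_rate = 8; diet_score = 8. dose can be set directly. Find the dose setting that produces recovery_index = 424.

dose = -6

Substituting into the uptake equation gives uptake = 4*dose - 29.
So serum_level = -12*dose + 90.
Substituting into the recovery_index equation gives recovery_index = -32*dose + 232.
Solve -32*dose + 232 = 424: dose = (424 - 232) / -32 = -6.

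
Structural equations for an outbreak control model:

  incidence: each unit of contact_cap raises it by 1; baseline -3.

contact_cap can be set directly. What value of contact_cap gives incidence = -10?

contact_cap = -7

Solve contact_cap - 3 = -10: contact_cap = (-10 + 3) / 1 = -7.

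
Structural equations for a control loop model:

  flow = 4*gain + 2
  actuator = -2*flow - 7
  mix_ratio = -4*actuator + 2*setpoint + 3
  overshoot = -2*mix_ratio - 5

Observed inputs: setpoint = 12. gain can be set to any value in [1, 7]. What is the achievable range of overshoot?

-595 to -211

Substituting into the actuator equation gives actuator = -8*gain - 11.
This gives mix_ratio = 32*gain + 71.
Substituting into the overshoot equation gives overshoot = -64*gain - 147.
Linear in gain, so extremes are at the endpoints: gain = 1 gives overshoot = -211; gain = 7 gives overshoot = -595.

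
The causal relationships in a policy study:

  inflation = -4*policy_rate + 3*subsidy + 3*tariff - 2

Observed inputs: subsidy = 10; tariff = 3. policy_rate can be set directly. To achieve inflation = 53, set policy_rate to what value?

policy_rate = -4

Substituting into the inflation equation gives inflation = -4*policy_rate + 37.
Solve -4*policy_rate + 37 = 53: policy_rate = (53 - 37) / -4 = -4.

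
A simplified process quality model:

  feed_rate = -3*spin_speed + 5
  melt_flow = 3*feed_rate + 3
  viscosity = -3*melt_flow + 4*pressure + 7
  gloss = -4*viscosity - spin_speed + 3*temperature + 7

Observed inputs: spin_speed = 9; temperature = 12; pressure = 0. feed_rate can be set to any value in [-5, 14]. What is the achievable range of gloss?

-138 to 546

Intervening on feed_rate fixes its value directly, overriding its dependence on spin_speed.
Substituting into the viscosity equation gives viscosity = -9*feed_rate - 2.
So gloss = 36*feed_rate + 42.
Linear in feed_rate, so extremes are at the endpoints: feed_rate = -5 gives gloss = -138; feed_rate = 14 gives gloss = 546.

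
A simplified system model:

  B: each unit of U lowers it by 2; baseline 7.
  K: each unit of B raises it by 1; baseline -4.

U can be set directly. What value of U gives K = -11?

Substituting into the K equation gives K = -2*U + 3.
Solve -2*U + 3 = -11: U = (-11 - 3) / -2 = 7.

U = 7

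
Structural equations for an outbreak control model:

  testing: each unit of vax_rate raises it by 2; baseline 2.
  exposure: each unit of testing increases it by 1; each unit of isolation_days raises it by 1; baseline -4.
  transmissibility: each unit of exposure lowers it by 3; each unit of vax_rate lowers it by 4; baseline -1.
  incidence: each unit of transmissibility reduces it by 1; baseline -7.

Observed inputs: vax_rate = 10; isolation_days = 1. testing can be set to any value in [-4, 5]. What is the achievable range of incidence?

Intervening on testing fixes its value directly, overriding its dependence on vax_rate.
Substituting into the exposure equation gives exposure = testing - 3.
This gives transmissibility = -3*testing - 32.
This gives incidence = 3*testing + 25.
Linear in testing, so extremes are at the endpoints: testing = -4 gives incidence = 13; testing = 5 gives incidence = 40.

13 to 40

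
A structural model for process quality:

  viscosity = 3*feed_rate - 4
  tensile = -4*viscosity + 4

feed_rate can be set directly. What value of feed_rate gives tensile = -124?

feed_rate = 12

Substituting into the tensile equation gives tensile = -12*feed_rate + 20.
Solve -12*feed_rate + 20 = -124: feed_rate = (-124 - 20) / -12 = 12.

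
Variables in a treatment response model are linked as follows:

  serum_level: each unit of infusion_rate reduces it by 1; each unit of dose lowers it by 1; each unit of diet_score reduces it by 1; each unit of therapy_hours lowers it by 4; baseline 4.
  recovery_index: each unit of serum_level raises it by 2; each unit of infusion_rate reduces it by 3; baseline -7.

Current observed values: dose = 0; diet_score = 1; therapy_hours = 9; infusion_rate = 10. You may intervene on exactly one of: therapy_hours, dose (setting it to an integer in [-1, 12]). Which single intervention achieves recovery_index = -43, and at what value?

Intervening on therapy_hours: with other inputs at their observed values, recovery_index = -8*therapy_hours - 51. Solving for -43 gives therapy_hours = -1, within [-1, 12].
Intervening on dose: recovery_index = -2*dose - 123. Reaching -43 requires dose = -40, outside [-1, 12].

set therapy_hours = -1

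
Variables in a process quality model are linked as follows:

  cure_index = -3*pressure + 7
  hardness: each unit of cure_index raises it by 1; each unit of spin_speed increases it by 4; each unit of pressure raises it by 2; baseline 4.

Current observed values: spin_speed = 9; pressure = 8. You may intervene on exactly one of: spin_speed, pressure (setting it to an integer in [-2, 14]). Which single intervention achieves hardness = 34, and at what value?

Intervening on spin_speed: hardness = 4*spin_speed + 3. Reaching 34 requires spin_speed = 31/4, not an integer.
Intervening on pressure: with other inputs at their observed values, hardness = -pressure + 47. Solving for 34 gives pressure = 13, within [-2, 14].

set pressure = 13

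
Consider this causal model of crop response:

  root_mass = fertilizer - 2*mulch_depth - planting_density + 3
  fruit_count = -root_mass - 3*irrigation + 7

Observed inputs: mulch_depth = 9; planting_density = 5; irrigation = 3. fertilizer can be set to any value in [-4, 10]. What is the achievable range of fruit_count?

Substituting into the root_mass equation gives root_mass = fertilizer - 20.
Substituting into the fruit_count equation gives fruit_count = -fertilizer + 18.
Linear in fertilizer, so extremes are at the endpoints: fertilizer = -4 gives fruit_count = 22; fertilizer = 10 gives fruit_count = 8.

8 to 22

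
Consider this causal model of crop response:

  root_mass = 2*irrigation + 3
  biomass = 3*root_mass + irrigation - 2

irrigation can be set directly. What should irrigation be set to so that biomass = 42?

Substituting into the biomass equation gives biomass = 7*irrigation + 7.
Solve 7*irrigation + 7 = 42: irrigation = (42 - 7) / 7 = 5.

irrigation = 5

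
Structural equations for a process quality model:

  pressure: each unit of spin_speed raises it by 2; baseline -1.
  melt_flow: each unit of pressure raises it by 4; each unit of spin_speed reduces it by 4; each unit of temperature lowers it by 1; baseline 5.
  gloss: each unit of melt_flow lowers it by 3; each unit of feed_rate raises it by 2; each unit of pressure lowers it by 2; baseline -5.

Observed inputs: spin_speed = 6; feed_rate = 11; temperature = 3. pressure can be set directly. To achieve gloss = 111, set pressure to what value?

pressure = -2

Intervening on pressure fixes its value directly, overriding its dependence on spin_speed.
Substituting into the melt_flow equation gives melt_flow = 4*pressure - 22.
gloss becomes -14*pressure + 83.
Solve -14*pressure + 83 = 111: pressure = (111 - 83) / -14 = -2.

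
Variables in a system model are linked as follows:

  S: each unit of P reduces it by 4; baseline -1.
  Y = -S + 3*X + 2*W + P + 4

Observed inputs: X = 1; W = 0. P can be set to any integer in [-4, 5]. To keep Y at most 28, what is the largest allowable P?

Substituting into the Y equation gives Y = 5*P + 8.
Require 5*P + 8 ≤ 28, so P ≤ 4.
The largest integer in [-4, 5] satisfying this is 4.

P = 4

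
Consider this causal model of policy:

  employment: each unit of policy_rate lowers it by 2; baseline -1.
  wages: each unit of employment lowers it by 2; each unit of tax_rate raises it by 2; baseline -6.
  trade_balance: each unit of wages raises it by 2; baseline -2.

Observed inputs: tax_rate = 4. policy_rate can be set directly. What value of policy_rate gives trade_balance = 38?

Substituting into the wages equation gives wages = 4*policy_rate + 4.
Substituting into the trade_balance equation gives trade_balance = 8*policy_rate + 6.
Solve 8*policy_rate + 6 = 38: policy_rate = (38 - 6) / 8 = 4.

policy_rate = 4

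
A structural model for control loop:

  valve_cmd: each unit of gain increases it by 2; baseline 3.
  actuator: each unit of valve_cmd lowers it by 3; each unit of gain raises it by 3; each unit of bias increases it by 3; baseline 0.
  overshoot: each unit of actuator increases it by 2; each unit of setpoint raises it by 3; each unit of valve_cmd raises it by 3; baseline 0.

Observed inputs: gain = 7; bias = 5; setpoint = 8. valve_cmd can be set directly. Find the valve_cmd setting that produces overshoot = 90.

Intervening on valve_cmd fixes its value directly, overriding its dependence on gain.
Substituting into the actuator equation gives actuator = -3*valve_cmd + 36.
Substituting into the overshoot equation gives overshoot = -3*valve_cmd + 96.
Solve -3*valve_cmd + 96 = 90: valve_cmd = (90 - 96) / -3 = 2.

valve_cmd = 2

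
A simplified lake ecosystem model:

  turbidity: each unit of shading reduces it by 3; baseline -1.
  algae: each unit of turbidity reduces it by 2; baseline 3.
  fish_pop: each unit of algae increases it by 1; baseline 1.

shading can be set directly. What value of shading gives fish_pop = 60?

shading = 9

Substituting into the algae equation gives algae = 6*shading + 5.
Substituting into the fish_pop equation gives fish_pop = 6*shading + 6.
Solve 6*shading + 6 = 60: shading = (60 - 6) / 6 = 9.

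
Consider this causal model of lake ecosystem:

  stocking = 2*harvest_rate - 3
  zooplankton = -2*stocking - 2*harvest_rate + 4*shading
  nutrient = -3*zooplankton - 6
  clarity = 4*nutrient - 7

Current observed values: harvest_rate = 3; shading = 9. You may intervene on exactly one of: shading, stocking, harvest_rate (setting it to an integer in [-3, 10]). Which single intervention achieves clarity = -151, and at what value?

set stocking = 10

Intervening on shading: clarity = -48*shading + 113. Reaching -151 requires shading = 11/2, not an integer.
Intervening on stocking: with other inputs at their observed values, clarity = 24*stocking - 391. Solving for -151 gives stocking = 10, within [-3, 10].
Intervening on harvest_rate: clarity = 72*harvest_rate - 535. Reaching -151 requires harvest_rate = 16/3, not an integer.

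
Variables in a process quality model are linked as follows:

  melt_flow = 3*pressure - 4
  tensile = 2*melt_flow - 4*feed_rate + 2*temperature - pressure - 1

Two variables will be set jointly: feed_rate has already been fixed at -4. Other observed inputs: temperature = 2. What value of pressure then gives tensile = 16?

pressure = 1

With feed_rate held at -4:
Substituting into the tensile equation gives tensile = 5*pressure + 11.
Solve 5*pressure + 11 = 16: pressure = (16 - 11) / 5 = 1.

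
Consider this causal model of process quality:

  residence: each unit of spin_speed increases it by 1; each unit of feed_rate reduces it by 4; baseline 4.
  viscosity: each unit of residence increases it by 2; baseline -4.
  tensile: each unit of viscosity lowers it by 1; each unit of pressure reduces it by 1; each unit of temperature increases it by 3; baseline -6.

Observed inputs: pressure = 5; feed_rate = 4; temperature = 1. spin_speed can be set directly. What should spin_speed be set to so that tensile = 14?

Substituting into the residence equation gives residence = spin_speed - 12.
This gives viscosity = 2*spin_speed - 28.
This gives tensile = -2*spin_speed + 20.
Solve -2*spin_speed + 20 = 14: spin_speed = (14 - 20) / -2 = 3.

spin_speed = 3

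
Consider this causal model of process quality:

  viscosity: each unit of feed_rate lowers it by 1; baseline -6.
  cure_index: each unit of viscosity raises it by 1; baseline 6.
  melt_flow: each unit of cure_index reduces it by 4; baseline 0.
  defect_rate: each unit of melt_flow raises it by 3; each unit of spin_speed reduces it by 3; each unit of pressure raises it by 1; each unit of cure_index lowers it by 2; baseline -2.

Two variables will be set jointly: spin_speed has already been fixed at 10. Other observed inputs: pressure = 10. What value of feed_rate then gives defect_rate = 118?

feed_rate = 10

With spin_speed held at 10:
Substituting into the cure_index equation gives cure_index = -feed_rate.
So melt_flow = 4*feed_rate.
Substituting into the defect_rate equation gives defect_rate = 14*feed_rate - 22.
Solve 14*feed_rate - 22 = 118: feed_rate = (118 + 22) / 14 = 10.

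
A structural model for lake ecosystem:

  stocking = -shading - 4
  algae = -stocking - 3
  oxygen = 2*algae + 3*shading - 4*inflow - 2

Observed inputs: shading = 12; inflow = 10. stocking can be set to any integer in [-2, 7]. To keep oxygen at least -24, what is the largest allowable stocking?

Intervening on stocking fixes its value directly, overriding its dependence on shading.
Substituting into the oxygen equation gives oxygen = -2*stocking - 12.
Require -2*stocking - 12 ≥ -24, so stocking ≤ 6.
The largest integer in [-2, 7] satisfying this is 6.

stocking = 6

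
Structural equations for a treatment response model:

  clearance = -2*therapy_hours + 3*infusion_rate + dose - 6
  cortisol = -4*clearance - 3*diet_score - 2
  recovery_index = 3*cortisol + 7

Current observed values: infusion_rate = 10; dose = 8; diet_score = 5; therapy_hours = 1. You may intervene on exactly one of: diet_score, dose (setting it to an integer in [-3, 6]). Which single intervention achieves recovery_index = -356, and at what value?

Intervening on diet_score: recovery_index = -9*diet_score - 359. Reaching -356 requires diet_score = -1/3, not an integer.
Intervening on dose: with other inputs at their observed values, recovery_index = -12*dose - 308. Solving for -356 gives dose = 4, within [-3, 6].

set dose = 4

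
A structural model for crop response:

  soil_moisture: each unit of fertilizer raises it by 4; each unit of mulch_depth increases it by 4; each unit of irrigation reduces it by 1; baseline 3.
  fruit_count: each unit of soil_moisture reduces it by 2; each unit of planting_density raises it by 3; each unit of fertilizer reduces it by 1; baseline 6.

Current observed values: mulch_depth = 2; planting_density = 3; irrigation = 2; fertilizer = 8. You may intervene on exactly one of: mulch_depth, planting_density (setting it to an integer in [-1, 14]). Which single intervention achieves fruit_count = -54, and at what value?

Intervening on mulch_depth: fruit_count = -8*mulch_depth - 59. Reaching -54 requires mulch_depth = -5/8, not an integer.
Intervening on planting_density: with other inputs at their observed values, fruit_count = 3*planting_density - 84. Solving for -54 gives planting_density = 10, within [-1, 14].

set planting_density = 10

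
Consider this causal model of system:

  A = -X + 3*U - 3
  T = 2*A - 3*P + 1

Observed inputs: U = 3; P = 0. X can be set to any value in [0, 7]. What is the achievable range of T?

-1 to 13

Substituting into the A equation gives A = -X + 6.
T becomes -2*X + 13.
Linear in X, so extremes are at the endpoints: X = 0 gives T = 13; X = 7 gives T = -1.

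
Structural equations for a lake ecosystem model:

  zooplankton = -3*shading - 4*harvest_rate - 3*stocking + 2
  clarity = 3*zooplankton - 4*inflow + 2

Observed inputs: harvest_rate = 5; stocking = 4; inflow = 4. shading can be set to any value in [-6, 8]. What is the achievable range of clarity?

Substituting into the zooplankton equation gives zooplankton = -3*shading - 30.
This gives clarity = -9*shading - 104.
Linear in shading, so extremes are at the endpoints: shading = -6 gives clarity = -50; shading = 8 gives clarity = -176.

-176 to -50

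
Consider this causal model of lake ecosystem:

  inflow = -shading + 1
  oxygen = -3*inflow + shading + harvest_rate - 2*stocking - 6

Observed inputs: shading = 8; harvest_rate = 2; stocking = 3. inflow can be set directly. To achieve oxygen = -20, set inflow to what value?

Intervening on inflow fixes its value directly, overriding its dependence on shading.
Substituting into the oxygen equation gives oxygen = -3*inflow - 2.
Solve -3*inflow - 2 = -20: inflow = (-20 + 2) / -3 = 6.

inflow = 6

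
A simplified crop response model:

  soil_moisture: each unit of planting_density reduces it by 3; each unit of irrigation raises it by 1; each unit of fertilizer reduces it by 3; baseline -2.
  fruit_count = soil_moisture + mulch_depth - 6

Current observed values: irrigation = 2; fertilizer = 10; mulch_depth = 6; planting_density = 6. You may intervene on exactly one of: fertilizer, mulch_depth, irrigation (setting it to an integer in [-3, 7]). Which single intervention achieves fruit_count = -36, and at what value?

Intervening on fertilizer: with other inputs at their observed values, fruit_count = -3*fertilizer - 18. Solving for -36 gives fertilizer = 6, within [-3, 7].
Intervening on mulch_depth: fruit_count = mulch_depth - 54. Reaching -36 requires mulch_depth = 18, outside [-3, 7].
Intervening on irrigation: fruit_count = irrigation - 50. Reaching -36 requires irrigation = 14, outside [-3, 7].

set fertilizer = 6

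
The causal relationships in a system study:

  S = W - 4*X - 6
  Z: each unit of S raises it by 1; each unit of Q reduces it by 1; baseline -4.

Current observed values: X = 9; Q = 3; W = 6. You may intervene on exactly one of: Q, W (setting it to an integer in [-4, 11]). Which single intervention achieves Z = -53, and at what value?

set W = -4

Intervening on Q: Z = -Q - 40. Reaching -53 requires Q = 13, outside [-4, 11].
Intervening on W: with other inputs at their observed values, Z = W - 49. Solving for -53 gives W = -4, within [-4, 11].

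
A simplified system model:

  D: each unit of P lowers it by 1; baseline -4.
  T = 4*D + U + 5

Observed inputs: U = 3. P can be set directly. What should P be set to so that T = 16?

Substituting into the T equation gives T = -4*P - 8.
Solve -4*P - 8 = 16: P = (16 + 8) / -4 = -6.

P = -6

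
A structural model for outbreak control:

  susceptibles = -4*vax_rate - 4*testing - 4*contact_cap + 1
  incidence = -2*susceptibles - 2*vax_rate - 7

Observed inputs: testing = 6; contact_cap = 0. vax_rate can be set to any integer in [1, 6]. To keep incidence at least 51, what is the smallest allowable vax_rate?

Substituting into the susceptibles equation gives susceptibles = -4*vax_rate - 23.
incidence becomes 6*vax_rate + 39.
Require 6*vax_rate + 39 ≥ 51, so vax_rate ≥ 2.
The smallest integer in [1, 6] satisfying this is 2.

vax_rate = 2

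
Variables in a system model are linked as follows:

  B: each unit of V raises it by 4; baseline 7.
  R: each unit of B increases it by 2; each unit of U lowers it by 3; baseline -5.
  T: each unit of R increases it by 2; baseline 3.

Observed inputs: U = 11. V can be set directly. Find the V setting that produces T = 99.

V = 9

Substituting into the R equation gives R = 8*V - 24.
Substituting into the T equation gives T = 16*V - 45.
Solve 16*V - 45 = 99: V = (99 + 45) / 16 = 9.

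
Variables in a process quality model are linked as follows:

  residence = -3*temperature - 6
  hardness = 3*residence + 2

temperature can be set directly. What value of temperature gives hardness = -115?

Substituting into the hardness equation gives hardness = -9*temperature - 16.
Solve -9*temperature - 16 = -115: temperature = (-115 + 16) / -9 = 11.

temperature = 11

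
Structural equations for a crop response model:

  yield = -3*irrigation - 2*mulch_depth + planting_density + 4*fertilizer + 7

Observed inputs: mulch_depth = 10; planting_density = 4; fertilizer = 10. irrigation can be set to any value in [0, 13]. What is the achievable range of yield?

Substituting into the yield equation gives yield = -3*irrigation + 31.
Linear in irrigation, so extremes are at the endpoints: irrigation = 0 gives yield = 31; irrigation = 13 gives yield = -8.

-8 to 31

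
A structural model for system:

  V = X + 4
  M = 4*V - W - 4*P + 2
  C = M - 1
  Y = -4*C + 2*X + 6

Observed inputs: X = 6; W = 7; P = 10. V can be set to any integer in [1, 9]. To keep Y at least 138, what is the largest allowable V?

V = 4

Intervening on V fixes its value directly, overriding its dependence on X.
Substituting into the M equation gives M = 4*V - 45.
So C = 4*V - 46.
Substituting into the Y equation gives Y = -16*V + 202.
Require -16*V + 202 ≥ 138, so V ≤ 4.
The largest integer in [1, 9] satisfying this is 4.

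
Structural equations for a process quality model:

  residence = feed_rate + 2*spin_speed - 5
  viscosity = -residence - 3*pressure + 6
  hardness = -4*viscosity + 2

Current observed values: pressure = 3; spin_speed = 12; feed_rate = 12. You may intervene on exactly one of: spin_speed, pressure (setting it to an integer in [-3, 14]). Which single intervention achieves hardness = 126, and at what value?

set pressure = 2

Intervening on spin_speed: hardness = 8*spin_speed + 42. Reaching 126 requires spin_speed = 21/2, not an integer.
Intervening on pressure: with other inputs at their observed values, hardness = 12*pressure + 102. Solving for 126 gives pressure = 2, within [-3, 14].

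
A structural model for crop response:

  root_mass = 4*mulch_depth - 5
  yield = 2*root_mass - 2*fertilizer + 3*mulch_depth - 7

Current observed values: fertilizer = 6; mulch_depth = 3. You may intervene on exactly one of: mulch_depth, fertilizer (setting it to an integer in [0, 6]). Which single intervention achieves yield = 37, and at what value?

Intervening on mulch_depth: with other inputs at their observed values, yield = 11*mulch_depth - 29. Solving for 37 gives mulch_depth = 6, within [0, 6].
Intervening on fertilizer: yield = -2*fertilizer + 16. Reaching 37 requires fertilizer = -21/2, not an integer.

set mulch_depth = 6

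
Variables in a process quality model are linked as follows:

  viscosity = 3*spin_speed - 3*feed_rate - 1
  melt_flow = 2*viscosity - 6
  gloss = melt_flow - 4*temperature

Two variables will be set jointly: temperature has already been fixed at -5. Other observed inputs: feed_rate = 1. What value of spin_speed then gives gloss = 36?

spin_speed = 5

With temperature held at -5:
Substituting into the viscosity equation gives viscosity = 3*spin_speed - 4.
Substituting into the melt_flow equation gives melt_flow = 6*spin_speed - 14.
So gloss = 6*spin_speed + 6.
Solve 6*spin_speed + 6 = 36: spin_speed = (36 - 6) / 6 = 5.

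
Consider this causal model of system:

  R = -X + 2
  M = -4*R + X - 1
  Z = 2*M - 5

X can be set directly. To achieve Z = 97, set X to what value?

X = 12

Substituting into the M equation gives M = 5*X - 9.
This gives Z = 10*X - 23.
Solve 10*X - 23 = 97: X = (97 + 23) / 10 = 12.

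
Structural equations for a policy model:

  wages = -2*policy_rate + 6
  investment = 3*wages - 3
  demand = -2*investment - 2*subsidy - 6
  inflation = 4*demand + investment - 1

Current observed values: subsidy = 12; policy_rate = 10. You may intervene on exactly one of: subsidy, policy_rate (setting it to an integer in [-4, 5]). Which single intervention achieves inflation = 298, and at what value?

Intervening on subsidy: with other inputs at their observed values, inflation = -8*subsidy + 290. Solving for 298 gives subsidy = -1, within [-4, 5].
Intervening on policy_rate: inflation = 42*policy_rate - 226. Reaching 298 requires policy_rate = 262/21, not an integer.

set subsidy = -1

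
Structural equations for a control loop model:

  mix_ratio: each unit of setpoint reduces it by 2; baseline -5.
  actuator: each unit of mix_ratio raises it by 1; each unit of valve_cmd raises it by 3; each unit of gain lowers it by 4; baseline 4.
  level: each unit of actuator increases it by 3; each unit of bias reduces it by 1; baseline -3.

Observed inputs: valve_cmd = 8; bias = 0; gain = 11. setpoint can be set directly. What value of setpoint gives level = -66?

setpoint = 0

Substituting into the actuator equation gives actuator = -2*setpoint - 21.
level becomes -6*setpoint - 66.
Solve -6*setpoint - 66 = -66: setpoint = (-66 + 66) / -6 = 0.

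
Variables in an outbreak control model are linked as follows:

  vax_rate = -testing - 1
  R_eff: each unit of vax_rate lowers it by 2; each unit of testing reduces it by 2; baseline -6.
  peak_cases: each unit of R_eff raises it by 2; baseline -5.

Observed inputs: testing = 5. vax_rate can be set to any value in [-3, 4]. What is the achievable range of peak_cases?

-53 to -25

Intervening on vax_rate fixes its value directly, overriding its dependence on testing.
Substituting into the R_eff equation gives R_eff = -2*vax_rate - 16.
Substituting into the peak_cases equation gives peak_cases = -4*vax_rate - 37.
Linear in vax_rate, so extremes are at the endpoints: vax_rate = -3 gives peak_cases = -25; vax_rate = 4 gives peak_cases = -53.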